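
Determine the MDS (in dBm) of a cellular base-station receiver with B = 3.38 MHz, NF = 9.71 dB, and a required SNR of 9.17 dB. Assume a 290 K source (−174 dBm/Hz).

−89.8 dBm

Sensitivity = −174 + 10 log₁₀(B) + NF + SNR_min
= −174 + 65.29 + 9.71 + 9.17
= −89.83 dBm → −89.8 dBm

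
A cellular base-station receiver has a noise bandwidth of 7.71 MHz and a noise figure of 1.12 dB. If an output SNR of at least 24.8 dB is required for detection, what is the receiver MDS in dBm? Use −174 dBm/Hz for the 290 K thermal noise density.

Sensitivity = −174 + 10 log₁₀(B) + NF + SNR_min
= −174 + 68.87 + 1.12 + 24.8
= −79.21 dBm → −79.2 dBm

−79.2 dBm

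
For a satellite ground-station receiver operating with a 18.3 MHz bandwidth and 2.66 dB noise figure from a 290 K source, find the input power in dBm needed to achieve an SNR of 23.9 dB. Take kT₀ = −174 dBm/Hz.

−74.8 dBm

Sensitivity = −174 + 10 log₁₀(B) + NF + SNR_min
= −174 + 72.62 + 2.66 + 23.9
= −74.82 dBm → −74.8 dBm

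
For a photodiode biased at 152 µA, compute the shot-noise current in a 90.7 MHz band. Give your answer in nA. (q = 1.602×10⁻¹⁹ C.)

66.5 nA

I_n = √(2qI·B)
2qI·B = 2 × 1.602×10⁻¹⁹ × 1.52×10⁻⁴ × 9.07×10⁷ = 4.42×10⁻¹⁵ A²
I_n = √(4.42×10⁻¹⁵) = 6.65×10⁻⁸ A = 66.5 nA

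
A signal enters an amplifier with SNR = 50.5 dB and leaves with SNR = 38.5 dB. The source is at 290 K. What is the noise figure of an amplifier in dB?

12.0 dB

NF (dB) = SNR_in(dB) − SNR_out(dB) when the source is at T₀
NF = 50.5 − 38.5 = 12.0 dB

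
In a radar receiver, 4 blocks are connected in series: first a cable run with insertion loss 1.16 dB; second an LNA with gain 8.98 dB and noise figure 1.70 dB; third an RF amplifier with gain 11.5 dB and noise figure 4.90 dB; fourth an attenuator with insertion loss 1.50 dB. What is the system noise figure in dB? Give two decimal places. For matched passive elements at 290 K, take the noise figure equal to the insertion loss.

3.58 dB

Convert to linear (a loss of L dB is a gain of −L dB): F_i = 10^(NF_i/10), G_i = 10^(G_i,dB/10)
  Stage 1: F_1 = 10^(1.16/10) = 1.306, G_1 = 10^(−1.16/10) = 0.7656
  Stage 2: F_2 = 10^(1.70/10) = 1.479, G_2 = 10^(8.98/10) = 7.907
  Stage 3: F_3 = 10^(4.90/10) = 3.090, G_3 = 10^(11.5/10) = 14.13
  Stage 4: F_4 = 10^(1.50/10) = 1.413, G_4 = 10^(−1.50/10) = 0.7079
Friis cascade:
  F = 1.306 + (1.479 − 1)/0.7656 + (3.090 − 1)/6.053 + (1.413 − 1)/85.51 = 2.282
NF = 10 log₁₀(2.282) = 3.58 dB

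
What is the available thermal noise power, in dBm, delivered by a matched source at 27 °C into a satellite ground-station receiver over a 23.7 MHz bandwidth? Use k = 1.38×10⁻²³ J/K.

T = 27 °C + 273.15 = 300.15 K
P_n = kTB = 1.38×10⁻²³ × 300.15 × 2.37×10⁷ = 9.82×10⁻¹⁴ W
In dBm: 10 log₁₀(9.82×10⁻¹⁴ / 10⁻³) = −100.1 dBm

−100.1 dBm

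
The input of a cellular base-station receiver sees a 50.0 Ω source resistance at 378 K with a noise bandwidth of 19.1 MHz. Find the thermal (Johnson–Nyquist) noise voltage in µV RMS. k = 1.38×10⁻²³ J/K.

V_n = √(4kTRB)
4kTRB = 4 × 1.38×10⁻²³ × 378 × 5.00×10¹ × 1.91×10⁷ = 1.99×10⁻¹¹ V²
V_n = √(1.99×10⁻¹¹) = 4.46×10⁻⁶ V = 4.46 µV

4.46 µV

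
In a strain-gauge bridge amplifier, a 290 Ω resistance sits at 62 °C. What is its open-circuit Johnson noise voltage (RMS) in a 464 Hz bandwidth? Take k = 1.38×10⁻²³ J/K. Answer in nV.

49.9 nV

T = 62 °C + 273.15 = 335.15 K
V_n = √(4kTRB)
4kTRB = 4 × 1.38×10⁻²³ × 335.15 × 2.90×10² × 4.64×10² = 2.49×10⁻¹⁵ V²
V_n = √(2.49×10⁻¹⁵) = 4.99×10⁻⁸ V = 49.9 nV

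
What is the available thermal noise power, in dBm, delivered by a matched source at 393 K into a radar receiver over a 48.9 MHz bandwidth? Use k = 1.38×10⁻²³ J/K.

P_n = kTB = 1.38×10⁻²³ × 393 × 4.89×10⁷ = 2.65×10⁻¹³ W
In dBm: 10 log₁₀(2.65×10⁻¹³ / 10⁻³) = −95.8 dBm

−95.8 dBm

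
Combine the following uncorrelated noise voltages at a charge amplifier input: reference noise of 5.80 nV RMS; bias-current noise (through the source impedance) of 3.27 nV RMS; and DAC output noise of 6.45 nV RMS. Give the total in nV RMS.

9.27 nV

Uncorrelated sources add in power (mean-square): V_tot = √(ΣV_i²)
V_tot = √[(5.80×10⁻⁹)² + (3.27×10⁻⁹)² + (6.45×10⁻⁹)²] = 9.27×10⁻⁹ V = 9.27 nV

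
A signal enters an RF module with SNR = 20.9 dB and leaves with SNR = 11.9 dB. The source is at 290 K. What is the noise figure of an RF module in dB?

NF (dB) = SNR_in(dB) − SNR_out(dB) when the source is at T₀
NF = 20.9 − 11.9 = 9.0 dB

9.0 dB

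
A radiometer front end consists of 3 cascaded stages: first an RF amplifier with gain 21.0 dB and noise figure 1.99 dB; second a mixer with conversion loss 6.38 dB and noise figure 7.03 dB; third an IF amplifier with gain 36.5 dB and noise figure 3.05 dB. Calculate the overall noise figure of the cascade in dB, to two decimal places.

Convert to linear (a loss of L dB is a gain of −L dB): F_i = 10^(NF_i/10), G_i = 10^(G_i,dB/10)
  Stage 1: F_1 = 10^(1.99/10) = 1.581, G_1 = 10^(21.0/10) = 125.9
  Stage 2: F_2 = 10^(7.03/10) = 5.047, G_2 = 10^(−6.38/10) = 0.2301
  Stage 3: F_3 = 10^(3.05/10) = 2.018, G_3 = 10^(36.5/10) = 4467
Friis cascade:
  F = 1.581 + (5.047 − 1)/125.9 + (2.018 − 1)/28.97 = 1.649
NF = 10 log₁₀(1.649) = 2.17 dB

2.17 dB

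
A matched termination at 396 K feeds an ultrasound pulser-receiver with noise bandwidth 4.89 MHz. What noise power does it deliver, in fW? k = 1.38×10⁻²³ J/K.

P_n = kTB = 1.38×10⁻²³ × 396 × 4.89×10⁶ = 2.67×10⁻¹⁴ W = 26.7 fW

26.7 fW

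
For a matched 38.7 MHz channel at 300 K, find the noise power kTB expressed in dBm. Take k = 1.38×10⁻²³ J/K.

−98.0 dBm

P_n = kTB = 1.38×10⁻²³ × 300 × 3.87×10⁷ = 1.60×10⁻¹³ W
In dBm: 10 log₁₀(1.60×10⁻¹³ / 10⁻³) = −98.0 dBm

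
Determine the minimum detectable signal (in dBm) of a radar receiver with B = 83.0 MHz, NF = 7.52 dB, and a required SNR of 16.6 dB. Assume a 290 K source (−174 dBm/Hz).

Sensitivity = −174 + 10 log₁₀(B) + NF + SNR_min
= −174 + 79.19 + 7.52 + 16.6
= −70.69 dBm → −70.7 dBm

−70.7 dBm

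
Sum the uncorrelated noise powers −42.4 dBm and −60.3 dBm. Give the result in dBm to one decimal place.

−42.3 dBm

Convert to linear, add, convert back:
P₁ = 5.75×10⁻⁸ W, P₂ = 9.33×10⁻¹⁰ W
P_tot = 5.85×10⁻⁸ W → 10 log₁₀(P_tot / 10⁻³) = −42.3 dBm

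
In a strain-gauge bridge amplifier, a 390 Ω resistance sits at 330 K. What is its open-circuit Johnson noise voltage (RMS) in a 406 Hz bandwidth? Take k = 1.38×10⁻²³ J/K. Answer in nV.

V_n = √(4kTRB)
4kTRB = 4 × 1.38×10⁻²³ × 330 × 3.90×10² × 4.06×10² = 2.88×10⁻¹⁵ V²
V_n = √(2.88×10⁻¹⁵) = 5.37×10⁻⁸ V = 53.7 nV

53.7 nV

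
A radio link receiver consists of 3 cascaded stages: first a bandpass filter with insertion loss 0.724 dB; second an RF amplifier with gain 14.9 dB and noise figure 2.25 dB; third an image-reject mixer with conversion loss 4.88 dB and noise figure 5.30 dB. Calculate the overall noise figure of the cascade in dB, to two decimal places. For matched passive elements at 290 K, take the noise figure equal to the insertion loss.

Convert to linear (a loss of L dB is a gain of −L dB): F_i = 10^(NF_i/10), G_i = 10^(G_i,dB/10)
  Stage 1: F_1 = 10^(0.724/10) = 1.181, G_1 = 10^(−0.724/10) = 0.8464
  Stage 2: F_2 = 10^(2.25/10) = 1.679, G_2 = 10^(14.9/10) = 30.90
  Stage 3: F_3 = 10^(5.30/10) = 3.388, G_3 = 10^(−4.88/10) = 0.3251
Friis cascade:
  F = 1.181 + (1.679 − 1)/0.8464 + (3.388 − 1)/26.16 = 2.075
NF = 10 log₁₀(2.075) = 3.17 dB

3.17 dB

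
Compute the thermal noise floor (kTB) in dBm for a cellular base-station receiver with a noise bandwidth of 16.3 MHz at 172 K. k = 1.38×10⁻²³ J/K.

P_n = kTB = 1.38×10⁻²³ × 172 × 1.63×10⁷ = 3.87×10⁻¹⁴ W
In dBm: 10 log₁₀(3.87×10⁻¹⁴ / 10⁻³) = −104.1 dBm

−104.1 dBm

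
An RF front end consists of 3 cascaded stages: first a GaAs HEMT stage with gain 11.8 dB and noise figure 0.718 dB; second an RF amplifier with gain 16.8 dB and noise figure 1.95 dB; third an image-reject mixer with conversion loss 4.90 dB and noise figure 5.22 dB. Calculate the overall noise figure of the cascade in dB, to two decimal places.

Convert to linear (a loss of L dB is a gain of −L dB): F_i = 10^(NF_i/10), G_i = 10^(G_i,dB/10)
  Stage 1: F_1 = 10^(0.718/10) = 1.180, G_1 = 10^(11.8/10) = 15.14
  Stage 2: F_2 = 10^(1.95/10) = 1.567, G_2 = 10^(16.8/10) = 47.86
  Stage 3: F_3 = 10^(5.22/10) = 3.327, G_3 = 10^(−4.90/10) = 0.3236
Friis cascade:
  F = 1.180 + (1.567 − 1)/15.14 + (3.327 − 1)/724.4 = 1.220
NF = 10 log₁₀(1.220) = 0.87 dB

0.87 dB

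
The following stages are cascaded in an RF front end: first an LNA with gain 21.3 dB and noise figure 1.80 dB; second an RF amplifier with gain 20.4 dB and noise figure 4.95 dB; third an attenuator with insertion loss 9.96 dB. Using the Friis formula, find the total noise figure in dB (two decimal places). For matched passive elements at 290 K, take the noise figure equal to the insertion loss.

Convert to linear (a loss of L dB is a gain of −L dB): F_i = 10^(NF_i/10), G_i = 10^(G_i,dB/10)
  Stage 1: F_1 = 10^(1.80/10) = 1.514, G_1 = 10^(21.3/10) = 134.9
  Stage 2: F_2 = 10^(4.95/10) = 3.126, G_2 = 10^(20.4/10) = 109.6
  Stage 3: F_3 = 10^(9.96/10) = 9.908, G_3 = 10^(−9.96/10) = 0.1009
Friis cascade:
  F = 1.514 + (3.126 − 1)/134.9 + (9.908 − 1)/1.479×10⁴ = 1.530
NF = 10 log₁₀(1.530) = 1.85 dB

1.85 dB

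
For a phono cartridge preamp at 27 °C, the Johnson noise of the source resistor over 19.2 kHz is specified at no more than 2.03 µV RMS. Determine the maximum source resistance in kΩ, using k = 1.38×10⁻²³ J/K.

T = 27 °C + 273.15 = 300.15 K
Johnson–Nyquist: V_n = √(4kTRB) ⇒ R = V_n² / (4kTB)
4kTB = 4 × 1.38×10⁻²³ × 300.15 × 1.92×10⁴ = 3.18×10⁻¹⁶
R = (2.03×10⁻⁶)² / 3.18×10⁻¹⁶ = 1.30×10⁴ Ω = 13.0 kΩ

13.0 kΩ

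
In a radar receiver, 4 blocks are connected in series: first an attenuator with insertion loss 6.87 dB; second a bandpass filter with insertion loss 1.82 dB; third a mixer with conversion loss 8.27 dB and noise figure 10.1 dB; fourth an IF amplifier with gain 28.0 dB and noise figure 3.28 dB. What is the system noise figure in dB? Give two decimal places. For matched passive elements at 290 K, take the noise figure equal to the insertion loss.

21.20 dB

Convert to linear (a loss of L dB is a gain of −L dB): F_i = 10^(NF_i/10), G_i = 10^(G_i,dB/10)
  Stage 1: F_1 = 10^(6.87/10) = 4.864, G_1 = 10^(−6.87/10) = 0.2056
  Stage 2: F_2 = 10^(1.82/10) = 1.521, G_2 = 10^(−1.82/10) = 0.6577
  Stage 3: F_3 = 10^(10.1/10) = 10.23, G_3 = 10^(−8.27/10) = 0.1489
  Stage 4: F_4 = 10^(3.28/10) = 2.128, G_4 = 10^(28.0/10) = 631.0
Friis cascade:
  F = 4.864 + (1.521 − 1)/0.2056 + (10.23 − 1)/0.1352 + (2.128 − 1)/0.02014 = 131.7
NF = 10 log₁₀(131.7) = 21.20 dB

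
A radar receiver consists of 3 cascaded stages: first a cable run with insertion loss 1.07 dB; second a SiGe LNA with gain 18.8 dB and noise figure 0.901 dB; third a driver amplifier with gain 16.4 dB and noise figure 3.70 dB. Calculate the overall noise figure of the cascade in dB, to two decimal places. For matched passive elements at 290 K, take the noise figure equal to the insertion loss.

Convert to linear (a loss of L dB is a gain of −L dB): F_i = 10^(NF_i/10), G_i = 10^(G_i,dB/10)
  Stage 1: F_1 = 10^(1.07/10) = 1.279, G_1 = 10^(−1.07/10) = 0.7816
  Stage 2: F_2 = 10^(0.901/10) = 1.231, G_2 = 10^(18.8/10) = 75.86
  Stage 3: F_3 = 10^(3.70/10) = 2.344, G_3 = 10^(16.4/10) = 43.65
Friis cascade:
  F = 1.279 + (1.231 − 1)/0.7816 + (2.344 − 1)/59.29 = 1.597
NF = 10 log₁₀(1.597) = 2.03 dB

2.03 dB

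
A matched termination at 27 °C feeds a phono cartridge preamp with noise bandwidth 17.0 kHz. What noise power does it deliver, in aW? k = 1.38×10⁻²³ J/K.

T = 27 °C + 273.15 = 300.15 K
P_n = kTB = 1.38×10⁻²³ × 300.15 × 1.70×10⁴ = 7.04×10⁻¹⁷ W = 70.4 aW

70.4 aW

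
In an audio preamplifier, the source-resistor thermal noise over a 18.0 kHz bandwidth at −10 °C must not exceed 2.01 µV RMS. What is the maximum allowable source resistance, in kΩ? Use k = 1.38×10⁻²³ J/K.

T = −10 °C + 273.15 = 263.15 K
Johnson–Nyquist: V_n = √(4kTRB) ⇒ R = V_n² / (4kTB)
4kTB = 4 × 1.38×10⁻²³ × 263.15 × 1.80×10⁴ = 2.61×10⁻¹⁶
R = (2.01×10⁻⁶)² / 2.61×10⁻¹⁶ = 1.55×10⁴ Ω = 15.5 kΩ

15.5 kΩ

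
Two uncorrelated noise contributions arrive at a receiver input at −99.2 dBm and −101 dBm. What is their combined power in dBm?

Convert to linear, add, convert back:
P₁ = 1.20×10⁻¹³ W, P₂ = 7.94×10⁻¹⁴ W
P_tot = 2.00×10⁻¹³ W → 10 log₁₀(P_tot / 10⁻³) = −97.0 dBm

−97.0 dBm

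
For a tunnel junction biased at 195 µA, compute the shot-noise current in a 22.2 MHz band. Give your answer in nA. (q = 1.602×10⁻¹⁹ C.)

I_n = √(2qI·B)
2qI·B = 2 × 1.602×10⁻¹⁹ × 1.95×10⁻⁴ × 2.22×10⁷ = 1.39×10⁻¹⁵ A²
I_n = √(1.39×10⁻¹⁵) = 3.72×10⁻⁸ A = 37.2 nA

37.2 nA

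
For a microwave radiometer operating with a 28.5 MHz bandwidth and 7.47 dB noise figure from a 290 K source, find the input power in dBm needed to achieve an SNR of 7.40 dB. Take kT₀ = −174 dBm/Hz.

−84.6 dBm

Sensitivity = −174 + 10 log₁₀(B) + NF + SNR_min
= −174 + 74.55 + 7.47 + 7.40
= −84.58 dBm → −84.6 dBm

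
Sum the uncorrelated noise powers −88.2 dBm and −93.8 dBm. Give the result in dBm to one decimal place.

−87.1 dBm

Convert to linear, add, convert back:
P₁ = 1.51×10⁻¹² W, P₂ = 4.17×10⁻¹³ W
P_tot = 1.93×10⁻¹² W → 10 log₁₀(P_tot / 10⁻³) = −87.1 dBm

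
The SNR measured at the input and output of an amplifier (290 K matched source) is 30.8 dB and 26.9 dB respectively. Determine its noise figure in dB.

3.9 dB

NF (dB) = SNR_in(dB) − SNR_out(dB) when the source is at T₀
NF = 30.8 − 26.9 = 3.9 dB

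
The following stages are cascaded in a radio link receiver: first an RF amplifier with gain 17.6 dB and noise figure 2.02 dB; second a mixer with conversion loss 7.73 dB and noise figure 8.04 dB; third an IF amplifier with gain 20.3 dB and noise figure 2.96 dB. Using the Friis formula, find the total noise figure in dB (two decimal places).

2.52 dB

Convert to linear (a loss of L dB is a gain of −L dB): F_i = 10^(NF_i/10), G_i = 10^(G_i,dB/10)
  Stage 1: F_1 = 10^(2.02/10) = 1.592, G_1 = 10^(17.6/10) = 57.54
  Stage 2: F_2 = 10^(8.04/10) = 6.368, G_2 = 10^(−7.73/10) = 0.1687
  Stage 3: F_3 = 10^(2.96/10) = 1.977, G_3 = 10^(20.3/10) = 107.2
Friis cascade:
  F = 1.592 + (6.368 − 1)/57.54 + (1.977 − 1)/9.705 = 1.786
NF = 10 log₁₀(1.786) = 2.52 dB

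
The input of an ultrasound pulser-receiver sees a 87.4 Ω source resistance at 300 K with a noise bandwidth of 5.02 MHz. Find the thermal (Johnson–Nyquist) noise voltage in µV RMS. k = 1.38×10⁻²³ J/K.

2.70 µV

V_n = √(4kTRB)
4kTRB = 4 × 1.38×10⁻²³ × 300 × 8.74×10¹ × 5.02×10⁶ = 7.27×10⁻¹² V²
V_n = √(7.27×10⁻¹²) = 2.70×10⁻⁶ V = 2.70 µV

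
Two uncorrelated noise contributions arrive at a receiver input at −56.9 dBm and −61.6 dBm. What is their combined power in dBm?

Convert to linear, add, convert back:
P₁ = 2.04×10⁻⁹ W, P₂ = 6.92×10⁻¹⁰ W
P_tot = 2.73×10⁻⁹ W → 10 log₁₀(P_tot / 10⁻³) = −55.6 dBm

−55.6 dBm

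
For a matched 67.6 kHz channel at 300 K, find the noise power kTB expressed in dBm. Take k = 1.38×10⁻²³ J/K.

P_n = kTB = 1.38×10⁻²³ × 300 × 6.76×10⁴ = 2.80×10⁻¹⁶ W
In dBm: 10 log₁₀(2.80×10⁻¹⁶ / 10⁻³) = −125.5 dBm

−125.5 dBm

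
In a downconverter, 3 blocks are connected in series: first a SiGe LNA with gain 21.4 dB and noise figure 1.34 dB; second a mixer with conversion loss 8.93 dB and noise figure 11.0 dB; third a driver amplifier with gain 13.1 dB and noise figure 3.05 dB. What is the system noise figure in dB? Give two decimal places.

Convert to linear (a loss of L dB is a gain of −L dB): F_i = 10^(NF_i/10), G_i = 10^(G_i,dB/10)
  Stage 1: F_1 = 10^(1.34/10) = 1.361, G_1 = 10^(21.4/10) = 138.0
  Stage 2: F_2 = 10^(11.0/10) = 12.59, G_2 = 10^(−8.93/10) = 0.1279
  Stage 3: F_3 = 10^(3.05/10) = 2.018, G_3 = 10^(13.1/10) = 20.42
Friis cascade:
  F = 1.361 + (12.59 − 1)/138.0 + (2.018 − 1)/17.66 = 1.503
NF = 10 log₁₀(1.503) = 1.77 dB

1.77 dB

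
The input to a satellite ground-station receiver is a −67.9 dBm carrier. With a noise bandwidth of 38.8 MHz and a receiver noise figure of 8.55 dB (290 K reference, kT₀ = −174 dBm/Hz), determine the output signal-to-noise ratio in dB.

Noise floor: N = −174 + 10 log₁₀(B) + NF
10 log₁₀(3.88×10⁷) = 75.89 dB
N = −174 + 75.89 + 8.55 = −89.56 dBm
SNR = P_sig − N = −67.9 − (−89.56) = 21.66 dB → 21.7 dB

21.7 dB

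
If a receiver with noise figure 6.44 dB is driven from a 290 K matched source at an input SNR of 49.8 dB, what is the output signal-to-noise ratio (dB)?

By definition F = SNR_in/SNR_out, so in dB: SNR_out = SNR_in − NF
SNR_out = 49.8 − 6.44 = 43.36 dB

43.36 dB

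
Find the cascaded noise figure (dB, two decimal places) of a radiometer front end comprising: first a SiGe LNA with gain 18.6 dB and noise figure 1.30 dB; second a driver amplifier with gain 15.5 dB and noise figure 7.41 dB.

Convert to linear (a loss of L dB is a gain of −L dB): F_i = 10^(NF_i/10), G_i = 10^(G_i,dB/10)
  Stage 1: F_1 = 10^(1.30/10) = 1.349, G_1 = 10^(18.6/10) = 72.44
  Stage 2: F_2 = 10^(7.41/10) = 5.508, G_2 = 10^(15.5/10) = 35.48
Friis cascade:
  F = 1.349 + (5.508 − 1)/72.44 = 1.411
NF = 10 log₁₀(1.411) = 1.50 dB

1.50 dB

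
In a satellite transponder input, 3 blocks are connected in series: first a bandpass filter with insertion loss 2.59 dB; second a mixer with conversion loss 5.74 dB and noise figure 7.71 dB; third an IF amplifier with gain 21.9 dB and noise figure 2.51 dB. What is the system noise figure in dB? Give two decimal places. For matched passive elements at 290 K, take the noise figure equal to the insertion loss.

Convert to linear (a loss of L dB is a gain of −L dB): F_i = 10^(NF_i/10), G_i = 10^(G_i,dB/10)
  Stage 1: F_1 = 10^(2.59/10) = 1.816, G_1 = 10^(−2.59/10) = 0.5508
  Stage 2: F_2 = 10^(7.71/10) = 5.902, G_2 = 10^(−5.74/10) = 0.2667
  Stage 3: F_3 = 10^(2.51/10) = 1.782, G_3 = 10^(21.9/10) = 154.9
Friis cascade:
  F = 1.816 + (5.902 − 1)/0.5508 + (1.782 − 1)/0.1469 = 16.04
NF = 10 log₁₀(16.04) = 12.05 dB

12.05 dB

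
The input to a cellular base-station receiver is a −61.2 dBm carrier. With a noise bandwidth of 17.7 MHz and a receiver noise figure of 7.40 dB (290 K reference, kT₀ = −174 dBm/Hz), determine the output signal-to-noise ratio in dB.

Noise floor: N = −174 + 10 log₁₀(B) + NF
10 log₁₀(1.77×10⁷) = 72.48 dB
N = −174 + 72.48 + 7.40 = −94.12 dBm
SNR = P_sig − N = −61.2 − (−94.12) = 32.92 dB → 32.9 dB

32.9 dB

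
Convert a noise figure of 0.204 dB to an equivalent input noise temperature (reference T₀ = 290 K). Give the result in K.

F = 10^(0.204/10) = 1.04809
T_e = (F − 1)·T₀ = (1.04809 − 1) × 290 = 13.9 K

13.9 K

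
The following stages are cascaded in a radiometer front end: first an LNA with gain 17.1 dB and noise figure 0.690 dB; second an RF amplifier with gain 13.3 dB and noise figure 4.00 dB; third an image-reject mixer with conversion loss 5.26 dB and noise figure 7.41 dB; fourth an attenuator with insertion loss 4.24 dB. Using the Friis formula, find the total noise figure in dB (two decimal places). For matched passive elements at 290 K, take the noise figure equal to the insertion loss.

Convert to linear (a loss of L dB is a gain of −L dB): F_i = 10^(NF_i/10), G_i = 10^(G_i,dB/10)
  Stage 1: F_1 = 10^(0.690/10) = 1.172, G_1 = 10^(17.1/10) = 51.29
  Stage 2: F_2 = 10^(4.00/10) = 2.512, G_2 = 10^(13.3/10) = 21.38
  Stage 3: F_3 = 10^(7.41/10) = 5.508, G_3 = 10^(−5.26/10) = 0.2979
  Stage 4: F_4 = 10^(4.24/10) = 2.655, G_4 = 10^(−4.24/10) = 0.3767
Friis cascade:
  F = 1.172 + (2.512 − 1)/51.29 + (5.508 − 1)/1096 + (2.655 − 1)/326.6 = 1.211
NF = 10 log₁₀(1.211) = 0.83 dB

0.83 dB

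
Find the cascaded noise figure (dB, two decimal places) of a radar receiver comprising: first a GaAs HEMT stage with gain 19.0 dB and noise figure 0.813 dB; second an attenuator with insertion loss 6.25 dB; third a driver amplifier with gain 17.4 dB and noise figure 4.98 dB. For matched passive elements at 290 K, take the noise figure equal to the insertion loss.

1.34 dB

Convert to linear (a loss of L dB is a gain of −L dB): F_i = 10^(NF_i/10), G_i = 10^(G_i,dB/10)
  Stage 1: F_1 = 10^(0.813/10) = 1.206, G_1 = 10^(19.0/10) = 79.43
  Stage 2: F_2 = 10^(6.25/10) = 4.217, G_2 = 10^(−6.25/10) = 0.2371
  Stage 3: F_3 = 10^(4.98/10) = 3.148, G_3 = 10^(17.4/10) = 54.95
Friis cascade:
  F = 1.206 + (4.217 − 1)/79.43 + (3.148 − 1)/18.84 = 1.360
NF = 10 log₁₀(1.360) = 1.34 dB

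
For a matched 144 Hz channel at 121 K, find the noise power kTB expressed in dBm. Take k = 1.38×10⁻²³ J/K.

−156.2 dBm

P_n = kTB = 1.38×10⁻²³ × 121 × 1.44×10² = 2.40×10⁻¹⁹ W
In dBm: 10 log₁₀(2.40×10⁻¹⁹ / 10⁻³) = −156.2 dBm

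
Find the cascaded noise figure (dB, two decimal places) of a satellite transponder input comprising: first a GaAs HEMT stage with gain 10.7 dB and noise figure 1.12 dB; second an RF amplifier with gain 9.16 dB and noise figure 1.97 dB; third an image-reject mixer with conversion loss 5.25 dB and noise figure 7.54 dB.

Convert to linear (a loss of L dB is a gain of −L dB): F_i = 10^(NF_i/10), G_i = 10^(G_i,dB/10)
  Stage 1: F_1 = 10^(1.12/10) = 1.294, G_1 = 10^(10.7/10) = 11.75
  Stage 2: F_2 = 10^(1.97/10) = 1.574, G_2 = 10^(9.16/10) = 8.241
  Stage 3: F_3 = 10^(7.54/10) = 5.675, G_3 = 10^(−5.25/10) = 0.2985
Friis cascade:
  F = 1.294 + (1.574 − 1)/11.75 + (5.675 − 1)/96.83 = 1.391
NF = 10 log₁₀(1.391) = 1.43 dB

1.43 dB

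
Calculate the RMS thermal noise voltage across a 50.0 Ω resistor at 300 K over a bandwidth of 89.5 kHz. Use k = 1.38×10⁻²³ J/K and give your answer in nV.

272 nV

V_n = √(4kTRB)
4kTRB = 4 × 1.38×10⁻²³ × 300 × 5.00×10¹ × 8.95×10⁴ = 7.41×10⁻¹⁴ V²
V_n = √(7.41×10⁻¹⁴) = 2.72×10⁻⁷ V = 272 nV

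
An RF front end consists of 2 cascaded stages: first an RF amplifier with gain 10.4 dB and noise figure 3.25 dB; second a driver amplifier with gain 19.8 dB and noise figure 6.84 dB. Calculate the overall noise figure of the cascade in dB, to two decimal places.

3.91 dB

Convert to linear (a loss of L dB is a gain of −L dB): F_i = 10^(NF_i/10), G_i = 10^(G_i,dB/10)
  Stage 1: F_1 = 10^(3.25/10) = 2.113, G_1 = 10^(10.4/10) = 10.96
  Stage 2: F_2 = 10^(6.84/10) = 4.831, G_2 = 10^(19.8/10) = 95.50
Friis cascade:
  F = 2.113 + (4.831 − 1)/10.96 = 2.463
NF = 10 log₁₀(2.463) = 3.91 dB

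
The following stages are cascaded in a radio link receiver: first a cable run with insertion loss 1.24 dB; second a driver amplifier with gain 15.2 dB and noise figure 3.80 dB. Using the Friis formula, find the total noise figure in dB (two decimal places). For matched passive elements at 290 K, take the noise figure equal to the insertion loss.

5.04 dB

Convert to linear (a loss of L dB is a gain of −L dB): F_i = 10^(NF_i/10), G_i = 10^(G_i,dB/10)
  Stage 1: F_1 = 10^(1.24/10) = 1.330, G_1 = 10^(−1.24/10) = 0.7516
  Stage 2: F_2 = 10^(3.80/10) = 2.399, G_2 = 10^(15.2/10) = 33.11
Friis cascade:
  F = 1.330 + (2.399 − 1)/0.7516 = 3.192
NF = 10 log₁₀(3.192) = 5.04 dB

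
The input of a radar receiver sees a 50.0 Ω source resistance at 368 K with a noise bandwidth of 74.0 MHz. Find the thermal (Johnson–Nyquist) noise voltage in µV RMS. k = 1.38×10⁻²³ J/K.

8.67 µV

V_n = √(4kTRB)
4kTRB = 4 × 1.38×10⁻²³ × 368 × 5.00×10¹ × 7.40×10⁷ = 7.52×10⁻¹¹ V²
V_n = √(7.52×10⁻¹¹) = 8.67×10⁻⁶ V = 8.67 µV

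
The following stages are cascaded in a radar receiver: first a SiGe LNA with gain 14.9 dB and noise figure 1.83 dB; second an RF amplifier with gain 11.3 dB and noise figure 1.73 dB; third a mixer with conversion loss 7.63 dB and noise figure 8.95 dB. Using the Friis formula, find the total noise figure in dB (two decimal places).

Convert to linear (a loss of L dB is a gain of −L dB): F_i = 10^(NF_i/10), G_i = 10^(G_i,dB/10)
  Stage 1: F_1 = 10^(1.83/10) = 1.524, G_1 = 10^(14.9/10) = 30.90
  Stage 2: F_2 = 10^(1.73/10) = 1.489, G_2 = 10^(11.3/10) = 13.49
  Stage 3: F_3 = 10^(8.95/10) = 7.852, G_3 = 10^(−7.63/10) = 0.1726
Friis cascade:
  F = 1.524 + (1.489 − 1)/30.90 + (7.852 − 1)/416.9 = 1.556
NF = 10 log₁₀(1.556) = 1.92 dB

1.92 dB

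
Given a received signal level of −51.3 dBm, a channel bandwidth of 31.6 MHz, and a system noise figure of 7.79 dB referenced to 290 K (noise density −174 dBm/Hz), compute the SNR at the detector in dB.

Noise floor: N = −174 + 10 log₁₀(B) + NF
10 log₁₀(3.16×10⁷) = 75 dB
N = −174 + 75 + 7.79 = −91.21 dBm
SNR = P_sig − N = −51.3 − (−91.21) = 39.91 dB → 39.9 dB

39.9 dB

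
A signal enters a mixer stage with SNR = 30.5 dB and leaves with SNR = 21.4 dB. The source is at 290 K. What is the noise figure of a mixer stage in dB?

NF (dB) = SNR_in(dB) − SNR_out(dB) when the source is at T₀
NF = 30.5 − 21.4 = 9.1 dB

9.1 dB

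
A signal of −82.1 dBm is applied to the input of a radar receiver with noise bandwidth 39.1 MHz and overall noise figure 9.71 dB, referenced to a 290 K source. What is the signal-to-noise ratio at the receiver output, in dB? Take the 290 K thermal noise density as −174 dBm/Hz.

Noise floor: N = −174 + 10 log₁₀(B) + NF
10 log₁₀(3.91×10⁷) = 75.92 dB
N = −174 + 75.92 + 9.71 = −88.37 dBm
SNR = P_sig − N = −82.1 − (−88.37) = 6.27 dB → 6.3 dB

6.3 dB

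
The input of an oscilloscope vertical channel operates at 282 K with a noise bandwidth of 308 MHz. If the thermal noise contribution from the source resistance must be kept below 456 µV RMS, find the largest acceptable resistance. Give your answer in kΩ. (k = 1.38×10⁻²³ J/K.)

Johnson–Nyquist: V_n = √(4kTRB) ⇒ R = V_n² / (4kTB)
4kTB = 4 × 1.38×10⁻²³ × 282 × 3.08×10⁸ = 4.79×10⁻¹²
R = (4.56×10⁻⁴)² / 4.79×10⁻¹² = 4.34×10⁴ Ω = 43.4 kΩ

43.4 kΩ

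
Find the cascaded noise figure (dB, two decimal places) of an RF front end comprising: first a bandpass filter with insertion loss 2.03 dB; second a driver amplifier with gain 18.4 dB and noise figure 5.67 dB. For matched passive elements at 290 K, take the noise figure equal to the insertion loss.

7.70 dB

Convert to linear (a loss of L dB is a gain of −L dB): F_i = 10^(NF_i/10), G_i = 10^(G_i,dB/10)
  Stage 1: F_1 = 10^(2.03/10) = 1.596, G_1 = 10^(−2.03/10) = 0.6266
  Stage 2: F_2 = 10^(5.67/10) = 3.690, G_2 = 10^(18.4/10) = 69.18
Friis cascade:
  F = 1.596 + (3.690 − 1)/0.6266 = 5.888
NF = 10 log₁₀(5.888) = 7.70 dB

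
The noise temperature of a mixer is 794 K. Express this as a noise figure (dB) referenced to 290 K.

F = 1 + T_e/T₀ = 1 + 794/290 = 3.73793
NF = 10 log₁₀(3.73793) = 5.73 dB

5.73 dB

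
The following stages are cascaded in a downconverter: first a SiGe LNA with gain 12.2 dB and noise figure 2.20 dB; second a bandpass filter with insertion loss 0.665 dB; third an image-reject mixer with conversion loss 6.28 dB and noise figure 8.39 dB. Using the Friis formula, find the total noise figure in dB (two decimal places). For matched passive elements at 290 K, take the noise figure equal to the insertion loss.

Convert to linear (a loss of L dB is a gain of −L dB): F_i = 10^(NF_i/10), G_i = 10^(G_i,dB/10)
  Stage 1: F_1 = 10^(2.20/10) = 1.660, G_1 = 10^(12.2/10) = 16.60
  Stage 2: F_2 = 10^(0.665/10) = 1.165, G_2 = 10^(−0.665/10) = 0.8580
  Stage 3: F_3 = 10^(8.39/10) = 6.902, G_3 = 10^(−6.28/10) = 0.2355
Friis cascade:
  F = 1.660 + (1.165 − 1)/16.60 + (6.902 − 1)/14.24 = 2.084
NF = 10 log₁₀(2.084) = 3.19 dB

3.19 dB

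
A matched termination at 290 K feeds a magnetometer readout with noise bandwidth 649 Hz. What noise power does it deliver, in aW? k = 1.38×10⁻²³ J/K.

2.60 aW

P_n = kTB = 1.38×10⁻²³ × 290 × 6.49×10² = 2.60×10⁻¹⁸ W = 2.60 aW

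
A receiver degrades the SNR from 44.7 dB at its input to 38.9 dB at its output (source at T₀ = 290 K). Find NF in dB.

5.8 dB

NF (dB) = SNR_in(dB) − SNR_out(dB) when the source is at T₀
NF = 44.7 − 38.9 = 5.8 dB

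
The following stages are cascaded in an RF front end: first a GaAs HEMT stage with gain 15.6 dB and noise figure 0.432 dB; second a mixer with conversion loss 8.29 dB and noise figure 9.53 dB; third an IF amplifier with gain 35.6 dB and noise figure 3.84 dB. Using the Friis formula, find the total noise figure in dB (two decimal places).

Convert to linear (a loss of L dB is a gain of −L dB): F_i = 10^(NF_i/10), G_i = 10^(G_i,dB/10)
  Stage 1: F_1 = 10^(0.432/10) = 1.105, G_1 = 10^(15.6/10) = 36.31
  Stage 2: F_2 = 10^(9.53/10) = 8.974, G_2 = 10^(−8.29/10) = 0.1483
  Stage 3: F_3 = 10^(3.84/10) = 2.421, G_3 = 10^(35.6/10) = 3631
Friis cascade:
  F = 1.105 + (8.974 − 1)/36.31 + (2.421 − 1)/5.383 = 1.588
NF = 10 log₁₀(1.588) = 2.01 dB

2.01 dB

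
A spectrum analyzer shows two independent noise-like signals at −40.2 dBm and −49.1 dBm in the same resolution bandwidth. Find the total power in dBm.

Convert to linear, add, convert back:
P₁ = 9.55×10⁻⁸ W, P₂ = 1.23×10⁻⁸ W
P_tot = 1.08×10⁻⁷ W → 10 log₁₀(P_tot / 10⁻³) = −39.7 dBm

−39.7 dBm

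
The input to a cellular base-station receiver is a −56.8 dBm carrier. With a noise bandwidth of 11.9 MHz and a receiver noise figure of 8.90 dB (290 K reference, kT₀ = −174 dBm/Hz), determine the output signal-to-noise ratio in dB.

Noise floor: N = −174 + 10 log₁₀(B) + NF
10 log₁₀(1.19×10⁷) = 70.76 dB
N = −174 + 70.76 + 8.90 = −94.34 dBm
SNR = P_sig − N = −56.8 − (−94.34) = 37.54 dB → 37.5 dB

37.5 dB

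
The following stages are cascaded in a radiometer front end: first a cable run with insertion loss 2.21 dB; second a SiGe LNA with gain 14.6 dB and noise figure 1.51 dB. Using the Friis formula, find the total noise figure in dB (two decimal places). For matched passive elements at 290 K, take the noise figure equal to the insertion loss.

Convert to linear (a loss of L dB is a gain of −L dB): F_i = 10^(NF_i/10), G_i = 10^(G_i,dB/10)
  Stage 1: F_1 = 10^(2.21/10) = 1.663, G_1 = 10^(−2.21/10) = 0.6012
  Stage 2: F_2 = 10^(1.51/10) = 1.416, G_2 = 10^(14.6/10) = 28.84
Friis cascade:
  F = 1.663 + (1.416 − 1)/0.6012 = 2.355
NF = 10 log₁₀(2.355) = 3.72 dB

3.72 dB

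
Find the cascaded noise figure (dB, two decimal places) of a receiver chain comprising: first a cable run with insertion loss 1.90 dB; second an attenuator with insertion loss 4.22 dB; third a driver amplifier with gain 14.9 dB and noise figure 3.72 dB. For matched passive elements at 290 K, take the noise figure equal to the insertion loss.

Convert to linear (a loss of L dB is a gain of −L dB): F_i = 10^(NF_i/10), G_i = 10^(G_i,dB/10)
  Stage 1: F_1 = 10^(1.90/10) = 1.549, G_1 = 10^(−1.90/10) = 0.6457
  Stage 2: F_2 = 10^(4.22/10) = 2.642, G_2 = 10^(−4.22/10) = 0.3784
  Stage 3: F_3 = 10^(3.72/10) = 2.355, G_3 = 10^(14.9/10) = 30.90
Friis cascade:
  F = 1.549 + (2.642 − 1)/0.6457 + (2.355 − 1)/0.2443 = 9.638
NF = 10 log₁₀(9.638) = 9.84 dB

9.84 dB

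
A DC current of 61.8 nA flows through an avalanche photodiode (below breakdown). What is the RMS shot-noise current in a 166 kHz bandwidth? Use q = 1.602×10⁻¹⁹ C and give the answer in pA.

57.3 pA

I_n = √(2qI·B)
2qI·B = 2 × 1.602×10⁻¹⁹ × 6.18×10⁻⁸ × 1.66×10⁵ = 3.29×10⁻²¹ A²
I_n = √(3.29×10⁻²¹) = 5.73×10⁻¹¹ A = 57.3 pA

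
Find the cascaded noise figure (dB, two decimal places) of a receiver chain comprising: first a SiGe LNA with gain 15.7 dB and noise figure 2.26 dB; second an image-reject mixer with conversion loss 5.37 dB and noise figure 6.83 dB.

2.52 dB

Convert to linear (a loss of L dB is a gain of −L dB): F_i = 10^(NF_i/10), G_i = 10^(G_i,dB/10)
  Stage 1: F_1 = 10^(2.26/10) = 1.683, G_1 = 10^(15.7/10) = 37.15
  Stage 2: F_2 = 10^(6.83/10) = 4.819, G_2 = 10^(−5.37/10) = 0.2904
Friis cascade:
  F = 1.683 + (4.819 − 1)/37.15 = 1.785
NF = 10 log₁₀(1.785) = 2.52 dB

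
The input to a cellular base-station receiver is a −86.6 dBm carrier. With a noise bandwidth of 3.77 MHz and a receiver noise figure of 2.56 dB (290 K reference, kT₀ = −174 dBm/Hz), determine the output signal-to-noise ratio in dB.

Noise floor: N = −174 + 10 log₁₀(B) + NF
10 log₁₀(3.77×10⁶) = 65.76 dB
N = −174 + 65.76 + 2.56 = −105.68 dBm
SNR = P_sig − N = −86.6 − (−105.68) = 19.08 dB → 19.1 dB

19.1 dB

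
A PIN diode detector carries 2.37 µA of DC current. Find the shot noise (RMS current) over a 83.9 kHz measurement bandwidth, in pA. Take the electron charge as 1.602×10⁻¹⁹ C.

I_n = √(2qI·B)
2qI·B = 2 × 1.602×10⁻¹⁹ × 2.37×10⁻⁶ × 8.39×10⁴ = 6.37×10⁻²⁰ A²
I_n = √(6.37×10⁻²⁰) = 2.52×10⁻¹⁰ A = 252 pA

252 pA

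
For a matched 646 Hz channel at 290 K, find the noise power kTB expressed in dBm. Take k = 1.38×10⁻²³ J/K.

−145.9 dBm

P_n = kTB = 1.38×10⁻²³ × 290 × 6.46×10² = 2.59×10⁻¹⁸ W
In dBm: 10 log₁₀(2.59×10⁻¹⁸ / 10⁻³) = −145.9 dBm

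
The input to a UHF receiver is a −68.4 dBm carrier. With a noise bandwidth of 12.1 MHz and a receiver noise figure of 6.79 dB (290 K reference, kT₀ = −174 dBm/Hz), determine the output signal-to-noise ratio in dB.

Noise floor: N = −174 + 10 log₁₀(B) + NF
10 log₁₀(1.21×10⁷) = 70.83 dB
N = −174 + 70.83 + 6.79 = −96.38 dBm
SNR = P_sig − N = −68.4 − (−96.38) = 27.98 dB → 28.0 dB

28.0 dB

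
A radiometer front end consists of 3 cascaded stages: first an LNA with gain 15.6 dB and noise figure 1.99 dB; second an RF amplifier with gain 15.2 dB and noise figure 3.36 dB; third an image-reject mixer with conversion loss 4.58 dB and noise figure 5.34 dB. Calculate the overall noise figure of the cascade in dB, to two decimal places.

Convert to linear (a loss of L dB is a gain of −L dB): F_i = 10^(NF_i/10), G_i = 10^(G_i,dB/10)
  Stage 1: F_1 = 10^(1.99/10) = 1.581, G_1 = 10^(15.6/10) = 36.31
  Stage 2: F_2 = 10^(3.36/10) = 2.168, G_2 = 10^(15.2/10) = 33.11
  Stage 3: F_3 = 10^(5.34/10) = 3.420, G_3 = 10^(−4.58/10) = 0.3483
Friis cascade:
  F = 1.581 + (2.168 − 1)/36.31 + (3.420 − 1)/1202 = 1.615
NF = 10 log₁₀(1.615) = 2.08 dB

2.08 dB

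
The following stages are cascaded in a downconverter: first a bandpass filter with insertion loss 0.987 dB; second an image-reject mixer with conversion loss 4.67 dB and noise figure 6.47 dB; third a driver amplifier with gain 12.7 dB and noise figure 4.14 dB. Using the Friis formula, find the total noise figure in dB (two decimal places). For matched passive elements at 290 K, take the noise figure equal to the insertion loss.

Convert to linear (a loss of L dB is a gain of −L dB): F_i = 10^(NF_i/10), G_i = 10^(G_i,dB/10)
  Stage 1: F_1 = 10^(0.987/10) = 1.255, G_1 = 10^(−0.987/10) = 0.7967
  Stage 2: F_2 = 10^(6.47/10) = 4.436, G_2 = 10^(−4.67/10) = 0.3412
  Stage 3: F_3 = 10^(4.14/10) = 2.594, G_3 = 10^(12.7/10) = 18.62
Friis cascade:
  F = 1.255 + (4.436 − 1)/0.7967 + (2.594 − 1)/0.2718 = 11.43
NF = 10 log₁₀(11.43) = 10.58 dB

10.58 dB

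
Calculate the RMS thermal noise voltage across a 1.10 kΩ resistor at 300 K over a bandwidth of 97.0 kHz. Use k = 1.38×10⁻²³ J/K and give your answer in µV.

1.33 µV

V_n = √(4kTRB)
4kTRB = 4 × 1.38×10⁻²³ × 300 × 1.10×10³ × 9.70×10⁴ = 1.77×10⁻¹² V²
V_n = √(1.77×10⁻¹²) = 1.33×10⁻⁶ V = 1.33 µV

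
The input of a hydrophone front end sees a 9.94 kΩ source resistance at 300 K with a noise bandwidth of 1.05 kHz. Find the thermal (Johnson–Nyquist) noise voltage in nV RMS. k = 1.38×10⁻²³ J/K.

416 nV

V_n = √(4kTRB)
4kTRB = 4 × 1.38×10⁻²³ × 300 × 9.94×10³ × 1.05×10³ = 1.73×10⁻¹³ V²
V_n = √(1.73×10⁻¹³) = 4.16×10⁻⁷ V = 416 nV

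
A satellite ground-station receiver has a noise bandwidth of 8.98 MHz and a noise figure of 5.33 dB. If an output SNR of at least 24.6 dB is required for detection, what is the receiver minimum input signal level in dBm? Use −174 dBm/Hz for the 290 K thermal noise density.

−74.5 dBm

Sensitivity = −174 + 10 log₁₀(B) + NF + SNR_min
= −174 + 69.53 + 5.33 + 24.6
= −74.54 dBm → −74.5 dBm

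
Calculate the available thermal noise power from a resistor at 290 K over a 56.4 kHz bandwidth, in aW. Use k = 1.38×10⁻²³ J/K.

P_n = kTB = 1.38×10⁻²³ × 290 × 5.64×10⁴ = 2.26×10⁻¹⁶ W = 226 aW

226 aW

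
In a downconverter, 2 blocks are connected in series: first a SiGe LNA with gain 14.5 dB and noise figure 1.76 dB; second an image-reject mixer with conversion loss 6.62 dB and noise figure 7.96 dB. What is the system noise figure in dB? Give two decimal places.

2.27 dB

Convert to linear (a loss of L dB is a gain of −L dB): F_i = 10^(NF_i/10), G_i = 10^(G_i,dB/10)
  Stage 1: F_1 = 10^(1.76/10) = 1.500, G_1 = 10^(14.5/10) = 28.18
  Stage 2: F_2 = 10^(7.96/10) = 6.252, G_2 = 10^(−6.62/10) = 0.2178
Friis cascade:
  F = 1.500 + (6.252 − 1)/28.18 = 1.686
NF = 10 log₁₀(1.686) = 2.27 dB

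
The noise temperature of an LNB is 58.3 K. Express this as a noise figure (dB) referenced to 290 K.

0.796 dB

F = 1 + T_e/T₀ = 1 + 58.3/290 = 1.20103
NF = 10 log₁₀(1.20103) = 0.796 dB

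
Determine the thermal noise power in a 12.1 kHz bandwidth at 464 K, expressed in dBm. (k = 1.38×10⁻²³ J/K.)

P_n = kTB = 1.38×10⁻²³ × 464 × 1.21×10⁴ = 7.75×10⁻¹⁷ W
In dBm: 10 log₁₀(7.75×10⁻¹⁷ / 10⁻³) = −131.1 dBm

−131.1 dBm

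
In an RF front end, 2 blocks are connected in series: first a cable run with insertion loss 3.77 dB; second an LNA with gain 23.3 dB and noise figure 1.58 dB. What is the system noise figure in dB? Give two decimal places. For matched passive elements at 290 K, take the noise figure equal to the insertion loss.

Convert to linear (a loss of L dB is a gain of −L dB): F_i = 10^(NF_i/10), G_i = 10^(G_i,dB/10)
  Stage 1: F_1 = 10^(3.77/10) = 2.382, G_1 = 10^(−3.77/10) = 0.4198
  Stage 2: F_2 = 10^(1.58/10) = 1.439, G_2 = 10^(23.3/10) = 213.8
Friis cascade:
  F = 2.382 + (1.439 − 1)/0.4198 = 3.428
NF = 10 log₁₀(3.428) = 5.35 dB

5.35 dB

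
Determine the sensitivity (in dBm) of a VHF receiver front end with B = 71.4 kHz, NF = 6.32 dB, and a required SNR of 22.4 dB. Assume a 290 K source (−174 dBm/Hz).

Sensitivity = −174 + 10 log₁₀(B) + NF + SNR_min
= −174 + 48.54 + 6.32 + 22.4
= −96.74 dBm → −96.7 dBm

−96.7 dBm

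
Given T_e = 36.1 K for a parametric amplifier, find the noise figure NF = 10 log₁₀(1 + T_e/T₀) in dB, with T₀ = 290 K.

0.510 dB

F = 1 + T_e/T₀ = 1 + 36.1/290 = 1.12448
NF = 10 log₁₀(1.12448) = 0.510 dB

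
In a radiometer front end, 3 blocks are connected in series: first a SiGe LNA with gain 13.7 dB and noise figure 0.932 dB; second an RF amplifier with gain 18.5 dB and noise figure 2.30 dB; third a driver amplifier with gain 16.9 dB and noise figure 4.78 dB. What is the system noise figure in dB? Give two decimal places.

1.04 dB

Convert to linear (a loss of L dB is a gain of −L dB): F_i = 10^(NF_i/10), G_i = 10^(G_i,dB/10)
  Stage 1: F_1 = 10^(0.932/10) = 1.239, G_1 = 10^(13.7/10) = 23.44
  Stage 2: F_2 = 10^(2.30/10) = 1.698, G_2 = 10^(18.5/10) = 70.79
  Stage 3: F_3 = 10^(4.78/10) = 3.006, G_3 = 10^(16.9/10) = 48.98
Friis cascade:
  F = 1.239 + (1.698 − 1)/23.44 + (3.006 − 1)/1660 = 1.270
NF = 10 log₁₀(1.270) = 1.04 dB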